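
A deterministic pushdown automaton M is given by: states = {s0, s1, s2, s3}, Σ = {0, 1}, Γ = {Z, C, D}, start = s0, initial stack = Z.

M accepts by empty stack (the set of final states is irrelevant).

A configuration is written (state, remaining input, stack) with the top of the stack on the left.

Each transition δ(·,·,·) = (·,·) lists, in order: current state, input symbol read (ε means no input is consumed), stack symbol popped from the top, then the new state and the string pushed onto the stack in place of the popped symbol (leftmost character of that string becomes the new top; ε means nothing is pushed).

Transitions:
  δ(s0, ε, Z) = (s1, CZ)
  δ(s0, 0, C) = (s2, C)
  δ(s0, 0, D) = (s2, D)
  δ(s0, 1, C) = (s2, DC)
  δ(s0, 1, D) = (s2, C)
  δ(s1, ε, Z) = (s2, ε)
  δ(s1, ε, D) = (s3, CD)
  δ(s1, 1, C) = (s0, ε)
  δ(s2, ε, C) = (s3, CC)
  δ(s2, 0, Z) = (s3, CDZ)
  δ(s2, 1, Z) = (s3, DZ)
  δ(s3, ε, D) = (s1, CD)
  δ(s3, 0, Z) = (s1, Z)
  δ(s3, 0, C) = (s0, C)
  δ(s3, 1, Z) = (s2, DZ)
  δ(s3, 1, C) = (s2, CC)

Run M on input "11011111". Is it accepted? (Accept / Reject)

(s0, 11011111, Z) ⊢ (s1, 11011111, CZ) ⊢ (s0, 1011111, Z) ⊢ (s1, 1011111, CZ) ⊢ (s0, 011111, Z) ⊢ (s1, 011111, CZ)
No transition applies at (s1, 011111, CZ); input not fully consumed.

Reject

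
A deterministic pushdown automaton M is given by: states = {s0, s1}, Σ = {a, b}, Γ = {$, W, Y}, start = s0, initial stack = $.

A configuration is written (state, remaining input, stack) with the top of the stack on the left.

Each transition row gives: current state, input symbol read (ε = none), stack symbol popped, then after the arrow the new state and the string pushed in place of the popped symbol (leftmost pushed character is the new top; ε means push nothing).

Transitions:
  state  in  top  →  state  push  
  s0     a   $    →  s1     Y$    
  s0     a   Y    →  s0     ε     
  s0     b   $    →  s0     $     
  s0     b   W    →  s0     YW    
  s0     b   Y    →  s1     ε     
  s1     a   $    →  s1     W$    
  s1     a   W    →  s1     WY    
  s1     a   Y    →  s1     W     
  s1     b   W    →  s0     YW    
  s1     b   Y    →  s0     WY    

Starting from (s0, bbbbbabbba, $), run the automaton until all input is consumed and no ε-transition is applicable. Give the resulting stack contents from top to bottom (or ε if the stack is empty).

(s0, bbbbbabbba, $) ⊢ (s0, bbbbabbba, $) ⊢ (s0, bbbabbba, $) ⊢ (s0, bbabbba, $) ⊢ (s0, babbba, $) ⊢ (s0, abbba, $) ⊢ (s1, bbba, Y$) ⊢ (s0, bba, WY$) ⊢ (s0, ba, YWY$) ⊢ (s1, a, WY$) ⊢ (s1, ε, WYY$)
All input consumed in state s1 with stack WYY$.

WYY$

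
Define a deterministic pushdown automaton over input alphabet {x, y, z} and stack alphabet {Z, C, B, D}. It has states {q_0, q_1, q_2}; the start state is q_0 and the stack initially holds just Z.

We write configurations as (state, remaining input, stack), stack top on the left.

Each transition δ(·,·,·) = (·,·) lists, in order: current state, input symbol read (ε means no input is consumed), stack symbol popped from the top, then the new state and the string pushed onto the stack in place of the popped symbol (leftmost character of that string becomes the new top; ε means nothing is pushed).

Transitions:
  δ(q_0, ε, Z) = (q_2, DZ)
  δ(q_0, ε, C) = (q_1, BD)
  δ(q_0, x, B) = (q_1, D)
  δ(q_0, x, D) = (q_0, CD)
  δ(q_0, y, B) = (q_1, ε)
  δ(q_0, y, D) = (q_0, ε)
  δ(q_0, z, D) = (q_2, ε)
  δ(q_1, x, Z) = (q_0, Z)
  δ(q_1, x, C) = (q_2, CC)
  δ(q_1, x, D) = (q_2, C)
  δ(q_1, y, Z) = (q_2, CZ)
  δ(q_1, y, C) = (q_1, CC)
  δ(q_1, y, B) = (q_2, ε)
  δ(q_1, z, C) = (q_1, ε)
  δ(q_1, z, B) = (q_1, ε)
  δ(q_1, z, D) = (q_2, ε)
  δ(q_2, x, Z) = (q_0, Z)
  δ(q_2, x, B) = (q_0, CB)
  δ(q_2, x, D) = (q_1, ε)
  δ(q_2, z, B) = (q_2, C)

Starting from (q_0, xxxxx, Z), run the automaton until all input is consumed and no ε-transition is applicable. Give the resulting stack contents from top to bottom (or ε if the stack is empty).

Z

(q_0, xxxxx, Z)
  ε-move, top Z: go to q_2, push DZ → (q_2, xxxxx, DZ)
  read x, top D: go to q_1, push ε → (q_1, xxxx, Z)
  read x, top Z: go to q_0, push Z → (q_0, xxx, Z)
  ε-move, top Z: go to q_2, push DZ → (q_2, xxx, DZ)
  read x, top D: go to q_1, push ε → (q_1, xx, Z)
  read x, top Z: go to q_0, push Z → (q_0, x, Z)
  ε-move, top Z: go to q_2, push DZ → (q_2, x, DZ)
  read x, top D: go to q_1, push ε → (q_1, ε, Z)
All input consumed in state q_1 with stack Z.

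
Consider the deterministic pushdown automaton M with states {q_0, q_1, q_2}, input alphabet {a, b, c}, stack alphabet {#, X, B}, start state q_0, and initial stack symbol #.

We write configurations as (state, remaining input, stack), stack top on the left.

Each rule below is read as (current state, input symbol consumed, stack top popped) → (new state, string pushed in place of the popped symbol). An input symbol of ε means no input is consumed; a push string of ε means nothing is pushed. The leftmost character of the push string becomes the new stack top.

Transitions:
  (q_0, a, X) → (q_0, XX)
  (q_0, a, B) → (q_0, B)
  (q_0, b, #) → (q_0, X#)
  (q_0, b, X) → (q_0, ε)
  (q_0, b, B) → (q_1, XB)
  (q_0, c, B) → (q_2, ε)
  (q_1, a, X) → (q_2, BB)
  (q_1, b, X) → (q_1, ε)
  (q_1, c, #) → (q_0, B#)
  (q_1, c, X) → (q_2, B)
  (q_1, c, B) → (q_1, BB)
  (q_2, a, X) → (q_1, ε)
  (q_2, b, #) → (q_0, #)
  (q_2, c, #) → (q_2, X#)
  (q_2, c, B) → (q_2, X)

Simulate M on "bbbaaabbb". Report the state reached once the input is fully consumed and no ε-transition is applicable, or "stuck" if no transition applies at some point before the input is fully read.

(q_0, bbbaaabbb, #)
  read b, top #: go to q_0, push X# → (q_0, bbaaabbb, X#)
  read b, top X: go to q_0, push ε → (q_0, baaabbb, #)
  read b, top #: go to q_0, push X# → (q_0, aaabbb, X#)
  read a, top X: go to q_0, push XX → (q_0, aabbb, XX#)
  read a, top X: go to q_0, push XX → (q_0, abbb, XXX#)
  read a, top X: go to q_0, push XX → (q_0, bbb, XXXX#)
  read b, top X: go to q_0, push ε → (q_0, bb, XXX#)
  read b, top X: go to q_0, push ε → (q_0, b, XX#)
  read b, top X: go to q_0, push ε → (q_0, ε, X#)
All input consumed; M is in state q_0.

q_0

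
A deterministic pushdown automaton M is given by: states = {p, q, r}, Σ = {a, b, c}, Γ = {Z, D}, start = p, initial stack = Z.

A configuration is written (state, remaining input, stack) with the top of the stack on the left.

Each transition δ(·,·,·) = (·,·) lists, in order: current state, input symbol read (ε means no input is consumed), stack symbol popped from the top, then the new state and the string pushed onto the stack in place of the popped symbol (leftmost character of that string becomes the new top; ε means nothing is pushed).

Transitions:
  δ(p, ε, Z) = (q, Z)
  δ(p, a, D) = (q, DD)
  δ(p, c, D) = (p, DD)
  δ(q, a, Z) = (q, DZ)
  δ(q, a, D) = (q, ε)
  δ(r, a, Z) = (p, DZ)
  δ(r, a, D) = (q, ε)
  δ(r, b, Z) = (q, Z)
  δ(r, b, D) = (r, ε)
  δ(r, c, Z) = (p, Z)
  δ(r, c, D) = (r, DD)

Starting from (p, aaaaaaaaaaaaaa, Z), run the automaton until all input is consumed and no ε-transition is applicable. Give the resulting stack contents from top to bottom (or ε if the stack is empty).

(p, aaaaaaaaaaaaaa, Z) ⊢ (q, aaaaaaaaaaaaaa, Z) ⊢ (q, aaaaaaaaaaaaa, DZ) ⊢ (q, aaaaaaaaaaaa, Z) ⊢ (q, aaaaaaaaaaa, DZ) ⊢ (q, aaaaaaaaaa, Z) ⊢ (q, aaaaaaaaa, DZ) ⊢ (q, aaaaaaaa, Z) ⊢ (q, aaaaaaa, DZ) ⊢ (q, aaaaaa, Z) ⊢ (q, aaaaa, DZ) ⊢ (q, aaaa, Z) ⊢ (q, aaa, DZ) ⊢ (q, aa, Z) ⊢ (q, a, DZ) ⊢ (q, ε, Z)
All input consumed in state q with stack Z.

Z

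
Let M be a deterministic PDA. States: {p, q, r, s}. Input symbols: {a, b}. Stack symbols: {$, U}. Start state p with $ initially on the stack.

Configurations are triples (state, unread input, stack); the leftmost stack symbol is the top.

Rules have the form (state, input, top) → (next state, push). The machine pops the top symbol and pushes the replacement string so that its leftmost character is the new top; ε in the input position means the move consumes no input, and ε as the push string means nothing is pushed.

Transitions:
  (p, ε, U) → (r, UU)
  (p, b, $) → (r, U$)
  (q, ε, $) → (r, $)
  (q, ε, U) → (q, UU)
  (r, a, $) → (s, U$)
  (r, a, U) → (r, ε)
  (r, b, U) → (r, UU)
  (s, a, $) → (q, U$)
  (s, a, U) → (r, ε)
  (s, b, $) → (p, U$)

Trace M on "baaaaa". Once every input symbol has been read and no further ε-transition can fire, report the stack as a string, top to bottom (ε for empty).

$

(p, baaaaa, $) ⊢ (r, aaaaa, U$) ⊢ (r, aaaa, $) ⊢ (s, aaa, U$) ⊢ (r, aa, $) ⊢ (s, a, U$) ⊢ (r, ε, $)
All input consumed in state r with stack $.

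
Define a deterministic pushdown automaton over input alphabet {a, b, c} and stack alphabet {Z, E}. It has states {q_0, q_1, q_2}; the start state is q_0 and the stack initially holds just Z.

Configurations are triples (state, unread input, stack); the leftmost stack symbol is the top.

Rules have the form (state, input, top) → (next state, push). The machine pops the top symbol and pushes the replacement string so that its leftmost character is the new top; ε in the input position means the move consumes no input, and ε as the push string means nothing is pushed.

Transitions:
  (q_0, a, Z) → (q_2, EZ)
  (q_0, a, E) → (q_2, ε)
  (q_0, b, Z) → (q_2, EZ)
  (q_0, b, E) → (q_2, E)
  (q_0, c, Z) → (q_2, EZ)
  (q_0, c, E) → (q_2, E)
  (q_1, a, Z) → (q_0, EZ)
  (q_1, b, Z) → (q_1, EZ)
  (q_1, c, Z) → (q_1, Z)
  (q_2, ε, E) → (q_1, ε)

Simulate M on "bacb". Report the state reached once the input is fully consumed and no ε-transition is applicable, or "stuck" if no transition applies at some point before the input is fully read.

(q_0, bacb, Z)
  read b, top Z: go to q_2, push EZ → (q_2, acb, EZ)
  ε-move, top E: go to q_1, push ε → (q_1, acb, Z)
  read a, top Z: go to q_0, push EZ → (q_0, cb, EZ)
  read c, top E: go to q_2, push E → (q_2, b, EZ)
  ε-move, top E: go to q_1, push ε → (q_1, b, Z)
  read b, top Z: go to q_1, push EZ → (q_1, ε, EZ)
All input consumed; M is in state q_1.

q_1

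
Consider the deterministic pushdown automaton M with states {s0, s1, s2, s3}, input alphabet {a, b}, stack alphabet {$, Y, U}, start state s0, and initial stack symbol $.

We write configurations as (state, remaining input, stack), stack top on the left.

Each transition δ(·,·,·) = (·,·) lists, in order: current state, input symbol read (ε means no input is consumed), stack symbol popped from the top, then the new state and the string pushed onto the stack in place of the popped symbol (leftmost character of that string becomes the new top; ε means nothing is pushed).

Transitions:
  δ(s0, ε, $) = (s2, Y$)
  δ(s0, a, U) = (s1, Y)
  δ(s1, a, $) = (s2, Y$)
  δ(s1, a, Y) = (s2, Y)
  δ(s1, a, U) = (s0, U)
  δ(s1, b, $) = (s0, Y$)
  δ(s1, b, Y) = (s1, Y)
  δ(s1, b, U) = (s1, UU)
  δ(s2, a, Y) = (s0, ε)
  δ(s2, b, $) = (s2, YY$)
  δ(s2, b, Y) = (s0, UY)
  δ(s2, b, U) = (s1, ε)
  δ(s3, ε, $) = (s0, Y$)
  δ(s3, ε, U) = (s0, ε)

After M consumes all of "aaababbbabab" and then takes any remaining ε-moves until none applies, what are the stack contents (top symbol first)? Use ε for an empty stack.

YYY$

(s0, aaababbbabab, $) ⊢ (s2, aaababbbabab, Y$) ⊢ (s0, aababbbabab, $) ⊢ (s2, aababbbabab, Y$) ⊢ (s0, ababbbabab, $) ⊢ (s2, ababbbabab, Y$) ⊢ (s0, babbbabab, $) ⊢ (s2, babbbabab, Y$) ⊢ (s0, abbbabab, UY$) ⊢ (s1, bbbabab, YY$) ⊢ (s1, bbabab, YY$) ⊢ (s1, babab, YY$) ⊢ (s1, abab, YY$) ⊢ (s2, bab, YY$) ⊢ (s0, ab, UYY$) ⊢ (s1, b, YYY$) ⊢ (s1, ε, YYY$)
All input consumed in state s1 with stack YYY$.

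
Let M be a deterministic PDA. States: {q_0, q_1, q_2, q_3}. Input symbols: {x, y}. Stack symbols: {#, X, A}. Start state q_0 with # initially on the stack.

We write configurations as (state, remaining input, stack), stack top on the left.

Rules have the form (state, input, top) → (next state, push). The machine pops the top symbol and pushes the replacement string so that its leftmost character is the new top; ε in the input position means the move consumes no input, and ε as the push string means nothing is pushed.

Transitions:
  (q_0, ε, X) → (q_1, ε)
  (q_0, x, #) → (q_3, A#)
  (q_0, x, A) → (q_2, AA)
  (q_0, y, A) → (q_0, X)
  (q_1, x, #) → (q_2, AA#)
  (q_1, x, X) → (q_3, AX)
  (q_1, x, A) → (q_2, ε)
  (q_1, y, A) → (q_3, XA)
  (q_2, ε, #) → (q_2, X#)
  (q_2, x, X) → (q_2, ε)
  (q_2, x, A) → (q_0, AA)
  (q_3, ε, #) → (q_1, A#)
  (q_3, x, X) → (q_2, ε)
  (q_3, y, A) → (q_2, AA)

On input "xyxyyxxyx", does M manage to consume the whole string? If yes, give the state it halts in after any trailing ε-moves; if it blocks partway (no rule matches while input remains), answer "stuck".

(q_0, xyxyyxxyx, #)
  read x, top #: go to q_3, push A# → (q_3, yxyyxxyx, A#)
  read y, top A: go to q_2, push AA → (q_2, xyyxxyx, AA#)
  read x, top A: go to q_0, push AA → (q_0, yyxxyx, AAA#)
  read y, top A: go to q_0, push X → (q_0, yxxyx, XAA#)
  ε-move, top X: go to q_1, push ε → (q_1, yxxyx, AA#)
  read y, top A: go to q_3, push XA → (q_3, xxyx, XAA#)
  read x, top X: go to q_2, push ε → (q_2, xyx, AA#)
  read x, top A: go to q_0, push AA → (q_0, yx, AAA#)
  read y, top A: go to q_0, push X → (q_0, x, XAA#)
  ε-move, top X: go to q_1, push ε → (q_1, x, AA#)
  read x, top A: go to q_2, push ε → (q_2, ε, A#)
All input consumed; M is in state q_2.

q_2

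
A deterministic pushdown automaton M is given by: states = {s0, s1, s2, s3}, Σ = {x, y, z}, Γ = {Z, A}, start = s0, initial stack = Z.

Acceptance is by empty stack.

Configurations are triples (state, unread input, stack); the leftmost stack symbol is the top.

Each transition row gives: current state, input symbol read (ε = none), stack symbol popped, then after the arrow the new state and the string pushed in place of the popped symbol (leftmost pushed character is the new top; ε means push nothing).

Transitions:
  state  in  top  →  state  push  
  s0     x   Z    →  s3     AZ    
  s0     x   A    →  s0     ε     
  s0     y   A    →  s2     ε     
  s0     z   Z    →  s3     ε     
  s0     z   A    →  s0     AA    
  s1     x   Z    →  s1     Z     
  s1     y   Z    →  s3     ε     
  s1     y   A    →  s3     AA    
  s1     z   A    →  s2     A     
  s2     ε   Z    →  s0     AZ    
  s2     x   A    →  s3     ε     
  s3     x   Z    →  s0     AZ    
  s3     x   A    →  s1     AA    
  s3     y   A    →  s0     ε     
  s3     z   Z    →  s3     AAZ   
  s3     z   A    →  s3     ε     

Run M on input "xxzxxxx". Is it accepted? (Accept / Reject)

(s0, xxzxxxx, Z)
  read x, top Z: go to s3, push AZ → (s3, xzxxxx, AZ)
  read x, top A: go to s1, push AA → (s1, zxxxx, AAZ)
  read z, top A: go to s2, push A → (s2, xxxx, AAZ)
  read x, top A: go to s3, push ε → (s3, xxx, AZ)
  read x, top A: go to s1, push AA → (s1, xx, AAZ)
No transition applies at (s1, xx, AAZ); input not fully consumed.

Reject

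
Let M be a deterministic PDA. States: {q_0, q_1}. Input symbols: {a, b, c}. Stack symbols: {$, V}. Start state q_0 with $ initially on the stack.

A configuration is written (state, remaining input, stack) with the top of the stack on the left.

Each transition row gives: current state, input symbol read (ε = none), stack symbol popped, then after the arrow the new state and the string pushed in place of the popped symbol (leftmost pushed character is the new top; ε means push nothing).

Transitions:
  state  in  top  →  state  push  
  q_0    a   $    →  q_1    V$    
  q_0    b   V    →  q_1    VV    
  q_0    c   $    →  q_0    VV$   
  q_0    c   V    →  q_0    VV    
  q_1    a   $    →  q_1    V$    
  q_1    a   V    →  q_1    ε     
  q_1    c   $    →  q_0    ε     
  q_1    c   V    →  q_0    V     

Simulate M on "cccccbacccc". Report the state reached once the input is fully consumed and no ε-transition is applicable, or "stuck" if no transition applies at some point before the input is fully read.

q_0

(q_0, cccccbacccc, $) ⊢ (q_0, ccccbacccc, VV$) ⊢ (q_0, cccbacccc, VVV$) ⊢ (q_0, ccbacccc, VVVV$) ⊢ (q_0, cbacccc, VVVVV$) ⊢ (q_0, bacccc, VVVVVV$) ⊢ (q_1, acccc, VVVVVVV$) ⊢ (q_1, cccc, VVVVVV$) ⊢ (q_0, ccc, VVVVVV$) ⊢ (q_0, cc, VVVVVVV$) ⊢ (q_0, c, VVVVVVVV$) ⊢ (q_0, ε, VVVVVVVVV$)
All input consumed; M is in state q_0.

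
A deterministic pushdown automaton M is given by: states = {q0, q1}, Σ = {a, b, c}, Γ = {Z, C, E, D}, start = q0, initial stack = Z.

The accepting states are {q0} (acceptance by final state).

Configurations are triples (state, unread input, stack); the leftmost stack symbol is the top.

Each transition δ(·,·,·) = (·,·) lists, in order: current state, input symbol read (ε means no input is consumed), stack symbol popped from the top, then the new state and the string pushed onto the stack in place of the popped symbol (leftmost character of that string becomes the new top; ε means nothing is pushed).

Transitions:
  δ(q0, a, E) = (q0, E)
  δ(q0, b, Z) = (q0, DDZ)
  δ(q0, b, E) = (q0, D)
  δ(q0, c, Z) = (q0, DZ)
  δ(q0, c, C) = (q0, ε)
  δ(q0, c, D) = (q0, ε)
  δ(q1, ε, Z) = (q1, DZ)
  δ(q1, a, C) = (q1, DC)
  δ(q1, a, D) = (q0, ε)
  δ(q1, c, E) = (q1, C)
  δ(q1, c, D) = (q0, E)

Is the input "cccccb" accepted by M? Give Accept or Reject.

(q0, cccccb, Z)
  read c, top Z: go to q0, push DZ → (q0, ccccb, DZ)
  read c, top D: go to q0, push ε → (q0, cccb, Z)
  read c, top Z: go to q0, push DZ → (q0, ccb, DZ)
  read c, top D: go to q0, push ε → (q0, cb, Z)
  read c, top Z: go to q0, push DZ → (q0, b, DZ)
No transition applies at (q0, b, DZ); input not fully consumed.

Reject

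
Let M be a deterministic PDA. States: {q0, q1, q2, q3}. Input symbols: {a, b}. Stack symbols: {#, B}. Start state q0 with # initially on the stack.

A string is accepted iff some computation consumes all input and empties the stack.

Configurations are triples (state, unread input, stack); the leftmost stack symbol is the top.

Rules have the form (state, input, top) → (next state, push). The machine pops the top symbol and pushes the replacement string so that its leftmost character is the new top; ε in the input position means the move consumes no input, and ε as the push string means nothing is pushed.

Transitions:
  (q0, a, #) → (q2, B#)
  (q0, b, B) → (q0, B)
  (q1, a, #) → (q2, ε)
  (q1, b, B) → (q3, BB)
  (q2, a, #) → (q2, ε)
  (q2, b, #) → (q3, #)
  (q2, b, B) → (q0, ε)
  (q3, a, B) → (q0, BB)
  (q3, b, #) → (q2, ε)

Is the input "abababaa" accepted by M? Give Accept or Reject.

(q0, abababaa, #) ⊢ (q2, bababaa, B#) ⊢ (q0, ababaa, #) ⊢ (q2, babaa, B#) ⊢ (q0, abaa, #) ⊢ (q2, baa, B#) ⊢ (q0, aa, #) ⊢ (q2, a, B#)
No transition applies at (q2, a, B#); input not fully consumed.

Reject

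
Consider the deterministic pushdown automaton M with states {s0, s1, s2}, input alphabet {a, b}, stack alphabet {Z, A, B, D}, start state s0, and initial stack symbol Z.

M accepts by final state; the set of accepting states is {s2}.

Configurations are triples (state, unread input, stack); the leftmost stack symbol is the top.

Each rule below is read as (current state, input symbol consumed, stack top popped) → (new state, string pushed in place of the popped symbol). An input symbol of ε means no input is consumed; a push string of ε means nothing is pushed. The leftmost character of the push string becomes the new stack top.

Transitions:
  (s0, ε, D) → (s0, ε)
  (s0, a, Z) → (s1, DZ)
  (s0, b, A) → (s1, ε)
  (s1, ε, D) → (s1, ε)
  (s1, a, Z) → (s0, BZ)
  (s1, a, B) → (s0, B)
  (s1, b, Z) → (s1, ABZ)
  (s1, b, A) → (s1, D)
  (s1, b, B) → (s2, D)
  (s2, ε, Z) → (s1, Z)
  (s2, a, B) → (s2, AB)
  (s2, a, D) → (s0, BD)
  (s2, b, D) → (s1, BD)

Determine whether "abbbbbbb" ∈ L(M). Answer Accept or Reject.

(s0, abbbbbbb, Z) ⊢ (s1, bbbbbbb, DZ) ⊢ (s1, bbbbbbb, Z) ⊢ (s1, bbbbbb, ABZ) ⊢ (s1, bbbbb, DBZ) ⊢ (s1, bbbbb, BZ) ⊢ (s2, bbbb, DZ) ⊢ (s1, bbb, BDZ) ⊢ (s2, bb, DDZ) ⊢ (s1, b, BDDZ) ⊢ (s2, ε, DDDZ)
All input consumed; state s2 ∈ F.

Accept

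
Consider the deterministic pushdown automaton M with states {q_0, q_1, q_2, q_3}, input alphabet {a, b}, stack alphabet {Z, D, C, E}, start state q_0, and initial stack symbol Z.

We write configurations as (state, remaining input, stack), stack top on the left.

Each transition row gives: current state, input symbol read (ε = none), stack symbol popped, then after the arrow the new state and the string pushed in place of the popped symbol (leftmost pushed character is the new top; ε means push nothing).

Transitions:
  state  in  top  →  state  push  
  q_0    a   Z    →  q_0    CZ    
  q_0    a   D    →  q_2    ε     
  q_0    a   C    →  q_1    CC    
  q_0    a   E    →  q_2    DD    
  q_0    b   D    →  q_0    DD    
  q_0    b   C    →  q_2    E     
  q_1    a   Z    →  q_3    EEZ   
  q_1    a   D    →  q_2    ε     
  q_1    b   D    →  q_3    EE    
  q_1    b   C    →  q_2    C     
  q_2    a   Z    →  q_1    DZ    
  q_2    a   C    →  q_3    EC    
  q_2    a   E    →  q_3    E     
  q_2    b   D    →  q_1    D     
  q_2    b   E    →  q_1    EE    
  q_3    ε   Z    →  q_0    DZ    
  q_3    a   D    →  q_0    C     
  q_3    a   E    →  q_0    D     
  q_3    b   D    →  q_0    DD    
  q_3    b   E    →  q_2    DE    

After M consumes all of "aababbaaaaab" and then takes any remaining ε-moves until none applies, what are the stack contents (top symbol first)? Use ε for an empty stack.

(q_0, aababbaaaaab, Z) ⊢ (q_0, ababbaaaaab, CZ) ⊢ (q_1, babbaaaaab, CCZ) ⊢ (q_2, abbaaaaab, CCZ) ⊢ (q_3, bbaaaaab, ECCZ) ⊢ (q_2, baaaaab, DECCZ) ⊢ (q_1, aaaaab, DECCZ) ⊢ (q_2, aaaab, ECCZ) ⊢ (q_3, aaab, ECCZ) ⊢ (q_0, aab, DCCZ) ⊢ (q_2, ab, CCZ) ⊢ (q_3, b, ECCZ) ⊢ (q_2, ε, DECCZ)
All input consumed in state q_2 with stack DECCZ.

DECCZ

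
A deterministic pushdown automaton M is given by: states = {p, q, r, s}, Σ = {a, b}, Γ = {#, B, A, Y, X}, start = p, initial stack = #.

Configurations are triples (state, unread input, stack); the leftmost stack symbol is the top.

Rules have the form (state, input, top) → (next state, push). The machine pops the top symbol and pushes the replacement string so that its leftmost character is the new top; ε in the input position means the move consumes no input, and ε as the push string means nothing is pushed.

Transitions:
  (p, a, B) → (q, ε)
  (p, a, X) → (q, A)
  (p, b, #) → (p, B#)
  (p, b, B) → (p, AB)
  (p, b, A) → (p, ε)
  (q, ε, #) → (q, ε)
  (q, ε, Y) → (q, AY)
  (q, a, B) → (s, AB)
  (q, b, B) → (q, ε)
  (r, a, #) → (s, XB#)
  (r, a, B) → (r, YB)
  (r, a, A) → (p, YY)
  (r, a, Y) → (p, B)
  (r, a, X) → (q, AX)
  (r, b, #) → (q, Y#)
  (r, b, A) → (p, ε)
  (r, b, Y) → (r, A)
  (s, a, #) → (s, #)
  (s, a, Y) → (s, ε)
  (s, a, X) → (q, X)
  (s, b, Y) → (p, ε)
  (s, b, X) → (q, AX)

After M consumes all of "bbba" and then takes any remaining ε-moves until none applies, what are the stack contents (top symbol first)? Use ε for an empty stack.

(p, bbba, #) ⊢ (p, bba, B#) ⊢ (p, ba, AB#) ⊢ (p, a, B#) ⊢ (q, ε, #) ⊢ (q, ε, ε)
All input consumed in state q with stack ε.

ε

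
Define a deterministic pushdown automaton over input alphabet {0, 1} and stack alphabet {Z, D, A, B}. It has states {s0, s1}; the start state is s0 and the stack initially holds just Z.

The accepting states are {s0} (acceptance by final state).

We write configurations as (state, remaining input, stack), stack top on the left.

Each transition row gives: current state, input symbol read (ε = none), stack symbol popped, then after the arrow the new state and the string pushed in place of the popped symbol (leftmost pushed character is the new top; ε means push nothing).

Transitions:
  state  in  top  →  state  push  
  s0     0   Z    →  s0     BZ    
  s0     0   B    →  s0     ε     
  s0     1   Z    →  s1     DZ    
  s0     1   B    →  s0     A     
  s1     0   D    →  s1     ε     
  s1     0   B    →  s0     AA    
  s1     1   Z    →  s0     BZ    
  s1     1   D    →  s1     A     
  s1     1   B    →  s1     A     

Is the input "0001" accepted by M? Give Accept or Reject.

(s0, 0001, Z)
  read 0, top Z: go to s0, push BZ → (s0, 001, BZ)
  read 0, top B: go to s0, push ε → (s0, 01, Z)
  read 0, top Z: go to s0, push BZ → (s0, 1, BZ)
  read 1, top B: go to s0, push A → (s0, ε, AZ)
All input consumed; state s0 ∈ F.

Accept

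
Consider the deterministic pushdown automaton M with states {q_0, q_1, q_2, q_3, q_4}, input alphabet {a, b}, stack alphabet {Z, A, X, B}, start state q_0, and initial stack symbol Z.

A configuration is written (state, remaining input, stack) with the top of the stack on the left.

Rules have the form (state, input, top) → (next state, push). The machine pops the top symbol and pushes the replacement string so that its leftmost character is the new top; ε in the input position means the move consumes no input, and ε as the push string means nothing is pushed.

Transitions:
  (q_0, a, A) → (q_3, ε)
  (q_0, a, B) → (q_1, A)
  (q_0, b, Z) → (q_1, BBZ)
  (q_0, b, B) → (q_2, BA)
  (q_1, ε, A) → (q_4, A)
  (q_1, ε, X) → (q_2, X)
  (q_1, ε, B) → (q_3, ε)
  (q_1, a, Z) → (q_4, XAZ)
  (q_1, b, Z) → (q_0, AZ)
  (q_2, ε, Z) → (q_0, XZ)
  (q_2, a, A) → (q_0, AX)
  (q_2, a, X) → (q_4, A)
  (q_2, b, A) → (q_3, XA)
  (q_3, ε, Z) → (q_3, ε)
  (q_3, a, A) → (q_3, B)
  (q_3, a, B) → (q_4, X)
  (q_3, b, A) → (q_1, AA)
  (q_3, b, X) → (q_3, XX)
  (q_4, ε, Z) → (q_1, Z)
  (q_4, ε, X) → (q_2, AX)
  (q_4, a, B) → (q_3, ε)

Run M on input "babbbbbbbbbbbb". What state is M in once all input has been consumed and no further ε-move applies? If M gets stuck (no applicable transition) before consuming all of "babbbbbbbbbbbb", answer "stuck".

q_3

(q_0, babbbbbbbbbbbb, Z)
  read b, top Z: go to q_1, push BBZ → (q_1, abbbbbbbbbbbb, BBZ)
  ε-move, top B: go to q_3, push ε → (q_3, abbbbbbbbbbbb, BZ)
  read a, top B: go to q_4, push X → (q_4, bbbbbbbbbbbb, XZ)
  ε-move, top X: go to q_2, push AX → (q_2, bbbbbbbbbbbb, AXZ)
  read b, top A: go to q_3, push XA → (q_3, bbbbbbbbbbb, XAXZ)
  read b, top X: go to q_3, push XX → (q_3, bbbbbbbbbb, XXAXZ)
  read b, top X: go to q_3, push XX → (q_3, bbbbbbbbb, XXXAXZ)
  read b, top X: go to q_3, push XX → (q_3, bbbbbbbb, XXXXAXZ)
  read b, top X: go to q_3, push XX → (q_3, bbbbbbb, XXXXXAXZ)
  read b, top X: go to q_3, push XX → (q_3, bbbbbb, XXXXXXAXZ)
  read b, top X: go to q_3, push XX → (q_3, bbbbb, XXXXXXXAXZ)
  read b, top X: go to q_3, push XX → (q_3, bbbb, XXXXXXXXAXZ)
  read b, top X: go to q_3, push XX → (q_3, bbb, XXXXXXXXXAXZ)
  read b, top X: go to q_3, push XX → (q_3, bb, XXXXXXXXXXAXZ)
  read b, top X: go to q_3, push XX → (q_3, b, XXXXXXXXXXXAXZ)
  read b, top X: go to q_3, push XX → (q_3, ε, XXXXXXXXXXXXAXZ)
All input consumed; M is in state q_3.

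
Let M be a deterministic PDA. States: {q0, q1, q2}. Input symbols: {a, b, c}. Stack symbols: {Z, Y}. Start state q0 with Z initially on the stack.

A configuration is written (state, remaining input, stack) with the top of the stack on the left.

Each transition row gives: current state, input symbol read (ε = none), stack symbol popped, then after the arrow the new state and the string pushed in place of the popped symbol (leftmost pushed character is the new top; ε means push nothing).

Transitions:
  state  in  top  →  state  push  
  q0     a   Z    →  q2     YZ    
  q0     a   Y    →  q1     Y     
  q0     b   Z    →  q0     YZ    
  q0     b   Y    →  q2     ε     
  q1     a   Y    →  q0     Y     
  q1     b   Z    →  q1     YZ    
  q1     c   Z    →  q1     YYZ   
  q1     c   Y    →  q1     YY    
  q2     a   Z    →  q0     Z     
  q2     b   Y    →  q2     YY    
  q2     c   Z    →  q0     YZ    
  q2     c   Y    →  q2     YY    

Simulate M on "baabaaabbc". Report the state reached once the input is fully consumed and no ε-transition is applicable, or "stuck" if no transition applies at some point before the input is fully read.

(q0, baabaaabbc, Z) ⊢ (q0, aabaaabbc, YZ) ⊢ (q1, abaaabbc, YZ) ⊢ (q0, baaabbc, YZ) ⊢ (q2, aaabbc, Z) ⊢ (q0, aabbc, Z) ⊢ (q2, abbc, YZ)
No transition for (q2, a, top Y); M blocks with input abbc remaining.

stuck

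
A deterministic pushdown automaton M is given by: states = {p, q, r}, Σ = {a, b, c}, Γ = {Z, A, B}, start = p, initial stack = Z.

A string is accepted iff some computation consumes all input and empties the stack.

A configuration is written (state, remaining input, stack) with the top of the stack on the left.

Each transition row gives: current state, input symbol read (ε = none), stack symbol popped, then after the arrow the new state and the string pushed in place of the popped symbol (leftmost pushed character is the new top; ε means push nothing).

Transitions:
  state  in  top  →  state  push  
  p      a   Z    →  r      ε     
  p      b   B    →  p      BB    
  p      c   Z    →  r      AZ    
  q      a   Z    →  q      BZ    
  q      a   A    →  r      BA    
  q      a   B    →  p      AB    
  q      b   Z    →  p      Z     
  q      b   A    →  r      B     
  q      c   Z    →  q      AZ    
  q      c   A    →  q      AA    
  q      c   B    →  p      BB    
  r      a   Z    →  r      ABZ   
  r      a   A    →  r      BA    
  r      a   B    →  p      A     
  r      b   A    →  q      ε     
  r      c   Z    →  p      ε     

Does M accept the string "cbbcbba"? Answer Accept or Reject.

Accept

(p, cbbcbba, Z)
  read c, top Z: go to r, push AZ → (r, bbcbba, AZ)
  read b, top A: go to q, push ε → (q, bcbba, Z)
  read b, top Z: go to p, push Z → (p, cbba, Z)
  read c, top Z: go to r, push AZ → (r, bba, AZ)
  read b, top A: go to q, push ε → (q, ba, Z)
  read b, top Z: go to p, push Z → (p, a, Z)
  read a, top Z: go to r, push ε → (r, ε, ε)
All input consumed and the stack is empty.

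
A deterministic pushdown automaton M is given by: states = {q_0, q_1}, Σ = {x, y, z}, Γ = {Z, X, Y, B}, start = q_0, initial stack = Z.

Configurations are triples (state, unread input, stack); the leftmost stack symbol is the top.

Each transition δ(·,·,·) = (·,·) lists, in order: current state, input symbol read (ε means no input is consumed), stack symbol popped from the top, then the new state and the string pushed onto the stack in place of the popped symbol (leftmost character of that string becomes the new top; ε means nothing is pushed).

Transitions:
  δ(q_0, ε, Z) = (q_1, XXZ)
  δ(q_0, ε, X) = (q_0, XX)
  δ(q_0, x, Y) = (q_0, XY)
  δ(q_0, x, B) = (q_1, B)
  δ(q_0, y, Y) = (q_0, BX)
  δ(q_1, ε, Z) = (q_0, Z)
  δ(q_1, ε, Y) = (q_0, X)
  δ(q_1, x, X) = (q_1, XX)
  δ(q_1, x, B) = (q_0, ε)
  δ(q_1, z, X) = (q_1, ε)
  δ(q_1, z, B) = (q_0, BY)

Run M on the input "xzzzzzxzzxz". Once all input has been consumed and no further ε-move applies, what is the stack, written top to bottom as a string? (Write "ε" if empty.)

XZ

(q_0, xzzzzzxzzxz, Z)
  ε-move, top Z: go to q_1, push XXZ → (q_1, xzzzzzxzzxz, XXZ)
  read x, top X: go to q_1, push XX → (q_1, zzzzzxzzxz, XXXZ)
  read z, top X: go to q_1, push ε → (q_1, zzzzxzzxz, XXZ)
  read z, top X: go to q_1, push ε → (q_1, zzzxzzxz, XZ)
  read z, top X: go to q_1, push ε → (q_1, zzxzzxz, Z)
  ε-move, top Z: go to q_0, push Z → (q_0, zzxzzxz, Z)
  ε-move, top Z: go to q_1, push XXZ → (q_1, zzxzzxz, XXZ)
  read z, top X: go to q_1, push ε → (q_1, zxzzxz, XZ)
  read z, top X: go to q_1, push ε → (q_1, xzzxz, Z)
  ε-move, top Z: go to q_0, push Z → (q_0, xzzxz, Z)
  ε-move, top Z: go to q_1, push XXZ → (q_1, xzzxz, XXZ)
  read x, top X: go to q_1, push XX → (q_1, zzxz, XXXZ)
  read z, top X: go to q_1, push ε → (q_1, zxz, XXZ)
  read z, top X: go to q_1, push ε → (q_1, xz, XZ)
  read x, top X: go to q_1, push XX → (q_1, z, XXZ)
  read z, top X: go to q_1, push ε → (q_1, ε, XZ)
All input consumed in state q_1 with stack XZ.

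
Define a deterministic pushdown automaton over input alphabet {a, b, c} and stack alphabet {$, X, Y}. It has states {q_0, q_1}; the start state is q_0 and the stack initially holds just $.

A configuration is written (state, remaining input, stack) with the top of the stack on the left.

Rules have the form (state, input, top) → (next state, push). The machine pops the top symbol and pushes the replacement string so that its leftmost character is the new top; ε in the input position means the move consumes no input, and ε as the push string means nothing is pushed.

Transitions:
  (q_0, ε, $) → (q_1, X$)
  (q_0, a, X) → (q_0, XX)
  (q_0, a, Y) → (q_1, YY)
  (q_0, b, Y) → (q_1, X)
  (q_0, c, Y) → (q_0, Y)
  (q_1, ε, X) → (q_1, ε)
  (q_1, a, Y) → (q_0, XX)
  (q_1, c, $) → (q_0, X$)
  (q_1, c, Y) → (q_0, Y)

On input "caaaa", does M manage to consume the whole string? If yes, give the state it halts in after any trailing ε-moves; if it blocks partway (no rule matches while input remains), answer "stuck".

(q_0, caaaa, $)
  ε-move, top $: go to q_1, push X$ → (q_1, caaaa, X$)
  ε-move, top X: go to q_1, push ε → (q_1, caaaa, $)
  read c, top $: go to q_0, push X$ → (q_0, aaaa, X$)
  read a, top X: go to q_0, push XX → (q_0, aaa, XX$)
  read a, top X: go to q_0, push XX → (q_0, aa, XXX$)
  read a, top X: go to q_0, push XX → (q_0, a, XXXX$)
  read a, top X: go to q_0, push XX → (q_0, ε, XXXXX$)
All input consumed; M is in state q_0.

q_0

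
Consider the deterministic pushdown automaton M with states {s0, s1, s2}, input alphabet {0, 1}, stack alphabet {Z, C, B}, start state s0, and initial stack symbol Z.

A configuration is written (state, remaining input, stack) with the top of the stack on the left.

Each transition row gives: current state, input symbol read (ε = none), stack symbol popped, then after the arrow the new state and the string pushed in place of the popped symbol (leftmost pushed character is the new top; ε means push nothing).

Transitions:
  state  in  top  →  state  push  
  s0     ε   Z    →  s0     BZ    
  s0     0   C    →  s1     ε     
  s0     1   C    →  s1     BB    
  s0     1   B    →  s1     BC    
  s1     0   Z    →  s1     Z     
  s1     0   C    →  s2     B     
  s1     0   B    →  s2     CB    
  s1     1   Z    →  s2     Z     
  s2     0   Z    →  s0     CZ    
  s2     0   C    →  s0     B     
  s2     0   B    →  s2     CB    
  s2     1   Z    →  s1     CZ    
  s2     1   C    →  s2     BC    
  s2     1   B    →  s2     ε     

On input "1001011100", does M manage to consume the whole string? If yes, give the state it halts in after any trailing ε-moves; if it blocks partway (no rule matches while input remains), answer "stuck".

(s0, 1001011100, Z)
  ε-move, top Z: go to s0, push BZ → (s0, 1001011100, BZ)
  read 1, top B: go to s1, push BC → (s1, 001011100, BCZ)
  read 0, top B: go to s2, push CB → (s2, 01011100, CBCZ)
  read 0, top C: go to s0, push B → (s0, 1011100, BBCZ)
  read 1, top B: go to s1, push BC → (s1, 011100, BCBCZ)
  read 0, top B: go to s2, push CB → (s2, 11100, CBCBCZ)
  read 1, top C: go to s2, push BC → (s2, 1100, BCBCBCZ)
  read 1, top B: go to s2, push ε → (s2, 100, CBCBCZ)
  read 1, top C: go to s2, push BC → (s2, 00, BCBCBCZ)
  read 0, top B: go to s2, push CB → (s2, 0, CBCBCBCZ)
  read 0, top C: go to s0, push B → (s0, ε, BBCBCBCZ)
All input consumed; M is in state s0.

s0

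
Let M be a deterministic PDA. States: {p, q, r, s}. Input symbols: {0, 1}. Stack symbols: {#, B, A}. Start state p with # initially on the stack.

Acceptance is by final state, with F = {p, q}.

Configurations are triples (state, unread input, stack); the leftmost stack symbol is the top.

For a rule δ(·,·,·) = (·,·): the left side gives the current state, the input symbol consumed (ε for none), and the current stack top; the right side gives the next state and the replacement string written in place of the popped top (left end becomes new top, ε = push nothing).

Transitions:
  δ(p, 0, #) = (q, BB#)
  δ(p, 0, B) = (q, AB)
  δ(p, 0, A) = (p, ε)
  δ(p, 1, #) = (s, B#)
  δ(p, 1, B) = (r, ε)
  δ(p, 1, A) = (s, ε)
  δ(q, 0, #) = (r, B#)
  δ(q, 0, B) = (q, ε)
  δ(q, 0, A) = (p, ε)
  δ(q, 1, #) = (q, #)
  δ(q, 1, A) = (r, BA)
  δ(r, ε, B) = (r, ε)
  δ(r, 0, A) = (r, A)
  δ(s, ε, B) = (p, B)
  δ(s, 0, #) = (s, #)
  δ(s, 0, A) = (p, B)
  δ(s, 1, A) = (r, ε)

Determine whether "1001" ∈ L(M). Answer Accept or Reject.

Reject

(p, 1001, #)
  read 1, top #: go to s, push B# → (s, 001, B#)
  ε-move, top B: go to p, push B → (p, 001, B#)
  read 0, top B: go to q, push AB → (q, 01, AB#)
  read 0, top A: go to p, push ε → (p, 1, B#)
  read 1, top B: go to r, push ε → (r, ε, #)
All input consumed; state r ∉ F and no further ε-move applies.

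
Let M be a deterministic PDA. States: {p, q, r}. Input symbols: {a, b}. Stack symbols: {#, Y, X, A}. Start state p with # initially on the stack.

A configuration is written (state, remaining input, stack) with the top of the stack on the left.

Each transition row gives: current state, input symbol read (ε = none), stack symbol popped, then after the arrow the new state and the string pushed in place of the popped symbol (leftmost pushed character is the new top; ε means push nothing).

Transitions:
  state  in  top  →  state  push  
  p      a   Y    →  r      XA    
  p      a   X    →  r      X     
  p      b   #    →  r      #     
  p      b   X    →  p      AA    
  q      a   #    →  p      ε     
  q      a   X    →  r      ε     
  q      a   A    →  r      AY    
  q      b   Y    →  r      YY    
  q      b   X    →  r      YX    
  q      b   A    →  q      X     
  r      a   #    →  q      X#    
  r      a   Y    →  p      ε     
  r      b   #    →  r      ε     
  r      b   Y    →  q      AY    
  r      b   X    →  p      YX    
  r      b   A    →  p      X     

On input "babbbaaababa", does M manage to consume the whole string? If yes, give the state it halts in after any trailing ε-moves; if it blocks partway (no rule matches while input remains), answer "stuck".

(p, babbbaaababa, #) ⊢ (r, abbbaaababa, #) ⊢ (q, bbbaaababa, X#) ⊢ (r, bbaaababa, YX#) ⊢ (q, baaababa, AYX#) ⊢ (q, aaababa, XYX#) ⊢ (r, aababa, YX#) ⊢ (p, ababa, X#) ⊢ (r, baba, X#) ⊢ (p, aba, YX#) ⊢ (r, ba, XAX#) ⊢ (p, a, YXAX#) ⊢ (r, ε, XAXAX#)
All input consumed; M is in state r.

r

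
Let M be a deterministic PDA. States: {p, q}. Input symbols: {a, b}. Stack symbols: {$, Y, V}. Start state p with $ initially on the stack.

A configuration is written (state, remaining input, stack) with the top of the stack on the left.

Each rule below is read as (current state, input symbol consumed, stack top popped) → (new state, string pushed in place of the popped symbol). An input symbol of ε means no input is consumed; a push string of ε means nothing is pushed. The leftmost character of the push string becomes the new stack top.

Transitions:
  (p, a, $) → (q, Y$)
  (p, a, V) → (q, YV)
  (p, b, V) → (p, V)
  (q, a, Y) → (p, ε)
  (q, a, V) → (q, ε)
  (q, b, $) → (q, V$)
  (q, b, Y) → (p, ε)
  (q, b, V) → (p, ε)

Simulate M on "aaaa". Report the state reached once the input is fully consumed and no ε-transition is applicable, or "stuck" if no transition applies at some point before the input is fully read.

(p, aaaa, $)
  read a, top $: go to q, push Y$ → (q, aaa, Y$)
  read a, top Y: go to p, push ε → (p, aa, $)
  read a, top $: go to q, push Y$ → (q, a, Y$)
  read a, top Y: go to p, push ε → (p, ε, $)
All input consumed; M is in state p.

p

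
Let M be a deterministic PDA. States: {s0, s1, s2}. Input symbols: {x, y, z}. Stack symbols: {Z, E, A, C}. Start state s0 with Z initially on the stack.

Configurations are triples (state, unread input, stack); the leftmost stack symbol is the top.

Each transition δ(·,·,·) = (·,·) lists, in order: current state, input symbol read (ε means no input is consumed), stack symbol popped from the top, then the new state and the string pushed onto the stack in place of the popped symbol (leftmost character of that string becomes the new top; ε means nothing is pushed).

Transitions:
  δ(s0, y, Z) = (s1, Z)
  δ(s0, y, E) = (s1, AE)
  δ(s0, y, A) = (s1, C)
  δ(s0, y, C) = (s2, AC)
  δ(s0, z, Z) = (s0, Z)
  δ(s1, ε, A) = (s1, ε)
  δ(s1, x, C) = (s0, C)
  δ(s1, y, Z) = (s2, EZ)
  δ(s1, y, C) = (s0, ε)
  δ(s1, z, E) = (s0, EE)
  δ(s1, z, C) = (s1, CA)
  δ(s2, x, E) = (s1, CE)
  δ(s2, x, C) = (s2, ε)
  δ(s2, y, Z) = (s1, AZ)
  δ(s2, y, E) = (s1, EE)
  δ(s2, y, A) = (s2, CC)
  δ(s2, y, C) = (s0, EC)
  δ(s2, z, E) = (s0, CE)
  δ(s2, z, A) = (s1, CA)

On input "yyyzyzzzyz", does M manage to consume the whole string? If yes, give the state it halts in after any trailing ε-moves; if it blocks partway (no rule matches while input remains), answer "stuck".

(s0, yyyzyzzzyz, Z)
  read y, top Z: go to s1, push Z → (s1, yyzyzzzyz, Z)
  read y, top Z: go to s2, push EZ → (s2, yzyzzzyz, EZ)
  read y, top E: go to s1, push EE → (s1, zyzzzyz, EEZ)
  read z, top E: go to s0, push EE → (s0, yzzzyz, EEEZ)
  read y, top E: go to s1, push AE → (s1, zzzyz, AEEEZ)
  ε-move, top A: go to s1, push ε → (s1, zzzyz, EEEZ)
  read z, top E: go to s0, push EE → (s0, zzyz, EEEEZ)
No transition for (s0, z, top E); M blocks with input zzyz remaining.

stuck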